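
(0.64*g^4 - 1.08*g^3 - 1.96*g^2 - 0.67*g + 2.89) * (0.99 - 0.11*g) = -0.0704*g^5 + 0.7524*g^4 - 0.8536*g^3 - 1.8667*g^2 - 0.9812*g + 2.8611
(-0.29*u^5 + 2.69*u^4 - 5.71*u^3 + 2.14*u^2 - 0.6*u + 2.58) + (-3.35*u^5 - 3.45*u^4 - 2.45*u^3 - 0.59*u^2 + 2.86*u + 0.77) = -3.64*u^5 - 0.76*u^4 - 8.16*u^3 + 1.55*u^2 + 2.26*u + 3.35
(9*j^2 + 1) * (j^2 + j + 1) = 9*j^4 + 9*j^3 + 10*j^2 + j + 1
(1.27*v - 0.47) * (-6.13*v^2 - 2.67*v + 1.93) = -7.7851*v^3 - 0.5098*v^2 + 3.706*v - 0.9071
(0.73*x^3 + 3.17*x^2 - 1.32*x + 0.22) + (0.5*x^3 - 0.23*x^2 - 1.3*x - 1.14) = 1.23*x^3 + 2.94*x^2 - 2.62*x - 0.92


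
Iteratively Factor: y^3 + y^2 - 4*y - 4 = (y - 2)*(y^2 + 3*y + 2) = (y - 2)*(y + 2)*(y + 1)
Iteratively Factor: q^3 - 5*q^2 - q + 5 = (q - 5)*(q^2 - 1) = (q - 5)*(q + 1)*(q - 1)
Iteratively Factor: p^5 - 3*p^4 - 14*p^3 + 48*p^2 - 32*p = (p - 4)*(p^4 + p^3 - 10*p^2 + 8*p) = (p - 4)*(p - 2)*(p^3 + 3*p^2 - 4*p) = (p - 4)*(p - 2)*(p + 4)*(p^2 - p) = p*(p - 4)*(p - 2)*(p + 4)*(p - 1)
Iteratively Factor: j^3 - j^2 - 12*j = (j + 3)*(j^2 - 4*j) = (j - 4)*(j + 3)*(j)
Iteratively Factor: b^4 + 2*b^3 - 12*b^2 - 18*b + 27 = (b - 3)*(b^3 + 5*b^2 + 3*b - 9) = (b - 3)*(b + 3)*(b^2 + 2*b - 3) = (b - 3)*(b + 3)^2*(b - 1)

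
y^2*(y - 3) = y^3 - 3*y^2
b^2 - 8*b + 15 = (b - 5)*(b - 3)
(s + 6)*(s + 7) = s^2 + 13*s + 42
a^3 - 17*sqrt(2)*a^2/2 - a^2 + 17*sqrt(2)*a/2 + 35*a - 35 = (a - 1)*(a - 5*sqrt(2))*(a - 7*sqrt(2)/2)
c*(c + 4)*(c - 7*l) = c^3 - 7*c^2*l + 4*c^2 - 28*c*l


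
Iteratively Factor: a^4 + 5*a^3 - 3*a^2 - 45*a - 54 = (a + 2)*(a^3 + 3*a^2 - 9*a - 27) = (a + 2)*(a + 3)*(a^2 - 9) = (a - 3)*(a + 2)*(a + 3)*(a + 3)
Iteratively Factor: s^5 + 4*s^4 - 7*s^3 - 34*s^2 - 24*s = (s - 3)*(s^4 + 7*s^3 + 14*s^2 + 8*s) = s*(s - 3)*(s^3 + 7*s^2 + 14*s + 8) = s*(s - 3)*(s + 1)*(s^2 + 6*s + 8) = s*(s - 3)*(s + 1)*(s + 2)*(s + 4)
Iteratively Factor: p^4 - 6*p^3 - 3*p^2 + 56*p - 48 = (p - 4)*(p^3 - 2*p^2 - 11*p + 12) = (p - 4)*(p + 3)*(p^2 - 5*p + 4) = (p - 4)*(p - 1)*(p + 3)*(p - 4)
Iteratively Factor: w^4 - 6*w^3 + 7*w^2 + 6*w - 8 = (w - 1)*(w^3 - 5*w^2 + 2*w + 8) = (w - 4)*(w - 1)*(w^2 - w - 2) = (w - 4)*(w - 1)*(w + 1)*(w - 2)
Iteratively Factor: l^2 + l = (l + 1)*(l)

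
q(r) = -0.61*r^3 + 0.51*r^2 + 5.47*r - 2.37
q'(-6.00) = -66.53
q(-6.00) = 114.93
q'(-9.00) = -151.94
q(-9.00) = 434.40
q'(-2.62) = -9.76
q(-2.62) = -2.23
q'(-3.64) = -22.49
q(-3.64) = 13.90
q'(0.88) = 4.95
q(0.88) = 2.42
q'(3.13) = -9.27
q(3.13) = 1.04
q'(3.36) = -11.76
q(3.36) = -1.37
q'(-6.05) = -67.68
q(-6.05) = 118.29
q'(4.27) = -23.54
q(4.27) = -17.21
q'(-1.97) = -3.64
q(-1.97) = -6.50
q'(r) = -1.83*r^2 + 1.02*r + 5.47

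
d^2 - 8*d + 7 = (d - 7)*(d - 1)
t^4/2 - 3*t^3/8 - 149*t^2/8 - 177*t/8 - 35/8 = (t/2 + 1/2)*(t - 7)*(t + 1/4)*(t + 5)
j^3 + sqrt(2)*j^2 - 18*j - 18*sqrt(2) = (j - 3*sqrt(2))*(j + sqrt(2))*(j + 3*sqrt(2))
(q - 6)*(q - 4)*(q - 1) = q^3 - 11*q^2 + 34*q - 24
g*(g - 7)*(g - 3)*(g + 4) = g^4 - 6*g^3 - 19*g^2 + 84*g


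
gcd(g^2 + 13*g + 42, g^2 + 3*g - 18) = g + 6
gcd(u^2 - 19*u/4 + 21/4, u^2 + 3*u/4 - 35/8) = u - 7/4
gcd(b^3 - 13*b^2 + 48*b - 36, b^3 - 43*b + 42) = b^2 - 7*b + 6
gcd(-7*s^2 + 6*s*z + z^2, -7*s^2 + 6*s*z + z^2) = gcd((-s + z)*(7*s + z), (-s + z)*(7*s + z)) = -7*s^2 + 6*s*z + z^2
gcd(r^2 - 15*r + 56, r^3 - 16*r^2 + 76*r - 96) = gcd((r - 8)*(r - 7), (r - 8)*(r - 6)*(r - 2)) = r - 8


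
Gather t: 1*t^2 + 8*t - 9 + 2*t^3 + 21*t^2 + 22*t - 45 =2*t^3 + 22*t^2 + 30*t - 54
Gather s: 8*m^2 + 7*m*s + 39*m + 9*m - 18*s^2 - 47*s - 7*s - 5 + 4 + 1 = 8*m^2 + 48*m - 18*s^2 + s*(7*m - 54)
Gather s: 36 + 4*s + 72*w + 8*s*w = s*(8*w + 4) + 72*w + 36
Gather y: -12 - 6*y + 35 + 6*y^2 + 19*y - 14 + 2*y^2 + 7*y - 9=8*y^2 + 20*y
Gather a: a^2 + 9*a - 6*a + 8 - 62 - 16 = a^2 + 3*a - 70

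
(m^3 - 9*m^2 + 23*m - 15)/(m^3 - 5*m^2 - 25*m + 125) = (m^2 - 4*m + 3)/(m^2 - 25)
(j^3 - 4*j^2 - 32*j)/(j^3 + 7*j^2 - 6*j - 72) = j*(j - 8)/(j^2 + 3*j - 18)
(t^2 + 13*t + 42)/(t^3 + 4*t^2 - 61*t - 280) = (t + 6)/(t^2 - 3*t - 40)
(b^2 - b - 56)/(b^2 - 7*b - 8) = (b + 7)/(b + 1)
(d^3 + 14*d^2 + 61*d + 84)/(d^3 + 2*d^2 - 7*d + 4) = (d^2 + 10*d + 21)/(d^2 - 2*d + 1)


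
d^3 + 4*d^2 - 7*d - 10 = (d - 2)*(d + 1)*(d + 5)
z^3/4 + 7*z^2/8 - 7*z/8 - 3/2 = (z/4 + 1/4)*(z - 3/2)*(z + 4)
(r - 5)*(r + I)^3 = r^4 - 5*r^3 + 3*I*r^3 - 3*r^2 - 15*I*r^2 + 15*r - I*r + 5*I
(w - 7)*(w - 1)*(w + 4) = w^3 - 4*w^2 - 25*w + 28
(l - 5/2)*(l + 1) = l^2 - 3*l/2 - 5/2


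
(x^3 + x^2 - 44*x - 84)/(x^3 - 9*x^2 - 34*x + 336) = (x + 2)/(x - 8)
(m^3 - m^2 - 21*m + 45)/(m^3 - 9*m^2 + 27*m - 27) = (m + 5)/(m - 3)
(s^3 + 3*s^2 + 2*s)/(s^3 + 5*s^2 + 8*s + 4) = s/(s + 2)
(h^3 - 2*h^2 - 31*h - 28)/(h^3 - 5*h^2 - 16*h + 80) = (h^2 - 6*h - 7)/(h^2 - 9*h + 20)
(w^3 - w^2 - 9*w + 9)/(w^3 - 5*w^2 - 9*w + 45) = (w - 1)/(w - 5)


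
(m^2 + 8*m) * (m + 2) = m^3 + 10*m^2 + 16*m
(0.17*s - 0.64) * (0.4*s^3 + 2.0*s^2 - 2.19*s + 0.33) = 0.068*s^4 + 0.084*s^3 - 1.6523*s^2 + 1.4577*s - 0.2112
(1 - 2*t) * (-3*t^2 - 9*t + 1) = 6*t^3 + 15*t^2 - 11*t + 1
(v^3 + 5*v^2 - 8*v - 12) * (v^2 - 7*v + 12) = v^5 - 2*v^4 - 31*v^3 + 104*v^2 - 12*v - 144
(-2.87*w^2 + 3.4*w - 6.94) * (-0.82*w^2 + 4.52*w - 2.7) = 2.3534*w^4 - 15.7604*w^3 + 28.8078*w^2 - 40.5488*w + 18.738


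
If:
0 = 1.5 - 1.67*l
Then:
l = 0.90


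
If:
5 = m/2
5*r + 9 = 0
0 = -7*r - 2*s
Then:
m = 10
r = -9/5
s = 63/10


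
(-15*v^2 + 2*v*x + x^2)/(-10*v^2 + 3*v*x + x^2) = (-3*v + x)/(-2*v + x)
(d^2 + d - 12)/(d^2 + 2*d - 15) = (d + 4)/(d + 5)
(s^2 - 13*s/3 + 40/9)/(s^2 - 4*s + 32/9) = (3*s - 5)/(3*s - 4)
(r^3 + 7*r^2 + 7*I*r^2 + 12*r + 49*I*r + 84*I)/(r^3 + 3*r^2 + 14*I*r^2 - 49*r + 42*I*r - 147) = (r + 4)/(r + 7*I)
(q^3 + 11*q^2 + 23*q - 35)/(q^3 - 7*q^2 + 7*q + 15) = (q^3 + 11*q^2 + 23*q - 35)/(q^3 - 7*q^2 + 7*q + 15)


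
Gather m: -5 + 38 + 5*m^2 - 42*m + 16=5*m^2 - 42*m + 49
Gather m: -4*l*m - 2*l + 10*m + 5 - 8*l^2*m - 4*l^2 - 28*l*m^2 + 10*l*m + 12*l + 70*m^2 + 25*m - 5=-4*l^2 + 10*l + m^2*(70 - 28*l) + m*(-8*l^2 + 6*l + 35)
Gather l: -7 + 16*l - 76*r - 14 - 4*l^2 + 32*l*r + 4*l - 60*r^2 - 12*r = -4*l^2 + l*(32*r + 20) - 60*r^2 - 88*r - 21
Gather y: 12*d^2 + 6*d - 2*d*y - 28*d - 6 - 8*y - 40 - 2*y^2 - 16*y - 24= 12*d^2 - 22*d - 2*y^2 + y*(-2*d - 24) - 70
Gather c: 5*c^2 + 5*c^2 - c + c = 10*c^2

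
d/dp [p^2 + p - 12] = 2*p + 1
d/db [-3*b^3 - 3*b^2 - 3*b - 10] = -9*b^2 - 6*b - 3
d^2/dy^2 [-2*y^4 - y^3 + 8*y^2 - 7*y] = -24*y^2 - 6*y + 16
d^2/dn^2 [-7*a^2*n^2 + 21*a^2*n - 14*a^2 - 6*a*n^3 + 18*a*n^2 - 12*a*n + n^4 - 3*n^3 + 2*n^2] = -14*a^2 - 36*a*n + 36*a + 12*n^2 - 18*n + 4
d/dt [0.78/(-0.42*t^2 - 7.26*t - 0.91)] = (0.6552*t + 5.6628)/(0.42*t^2 + 7.26*t + 0.91)^2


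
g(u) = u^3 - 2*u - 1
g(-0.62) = 0.00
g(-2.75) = -16.30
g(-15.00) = -3346.00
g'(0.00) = -2.00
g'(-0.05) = -1.99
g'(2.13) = 11.61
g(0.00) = -1.00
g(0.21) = -1.41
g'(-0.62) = -0.85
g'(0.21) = -1.87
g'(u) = 3*u^2 - 2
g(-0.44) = -0.21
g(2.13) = 4.40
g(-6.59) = -274.01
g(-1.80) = -3.23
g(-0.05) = -0.90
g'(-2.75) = 20.69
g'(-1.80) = 7.72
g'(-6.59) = 128.28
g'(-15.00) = 673.00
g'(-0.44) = -1.42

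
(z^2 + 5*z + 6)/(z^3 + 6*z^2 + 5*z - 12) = (z + 2)/(z^2 + 3*z - 4)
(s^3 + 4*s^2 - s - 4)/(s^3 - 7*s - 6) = (s^2 + 3*s - 4)/(s^2 - s - 6)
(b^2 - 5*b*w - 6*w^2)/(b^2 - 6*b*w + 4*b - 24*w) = (b + w)/(b + 4)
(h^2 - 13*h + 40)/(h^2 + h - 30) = (h - 8)/(h + 6)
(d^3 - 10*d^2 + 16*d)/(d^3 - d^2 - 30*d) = (-d^2 + 10*d - 16)/(-d^2 + d + 30)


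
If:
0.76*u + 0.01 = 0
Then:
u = -0.01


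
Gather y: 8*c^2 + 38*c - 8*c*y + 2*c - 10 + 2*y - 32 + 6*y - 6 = 8*c^2 + 40*c + y*(8 - 8*c) - 48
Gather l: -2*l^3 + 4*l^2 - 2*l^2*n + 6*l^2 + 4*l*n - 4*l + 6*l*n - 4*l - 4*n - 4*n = -2*l^3 + l^2*(10 - 2*n) + l*(10*n - 8) - 8*n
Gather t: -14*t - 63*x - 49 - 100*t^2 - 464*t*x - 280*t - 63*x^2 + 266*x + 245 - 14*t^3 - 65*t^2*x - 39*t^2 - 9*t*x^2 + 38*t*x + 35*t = -14*t^3 + t^2*(-65*x - 139) + t*(-9*x^2 - 426*x - 259) - 63*x^2 + 203*x + 196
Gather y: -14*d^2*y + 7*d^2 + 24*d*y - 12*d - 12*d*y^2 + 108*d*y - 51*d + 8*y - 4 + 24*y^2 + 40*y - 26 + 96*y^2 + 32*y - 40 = 7*d^2 - 63*d + y^2*(120 - 12*d) + y*(-14*d^2 + 132*d + 80) - 70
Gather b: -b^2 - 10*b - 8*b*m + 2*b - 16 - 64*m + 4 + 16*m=-b^2 + b*(-8*m - 8) - 48*m - 12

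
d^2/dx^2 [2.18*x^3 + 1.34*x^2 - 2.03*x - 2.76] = 13.08*x + 2.68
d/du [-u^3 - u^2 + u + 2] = -3*u^2 - 2*u + 1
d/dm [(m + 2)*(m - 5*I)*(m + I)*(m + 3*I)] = 4*m^3 + m^2*(6 - 3*I) + m*(34 - 4*I) + 34 + 15*I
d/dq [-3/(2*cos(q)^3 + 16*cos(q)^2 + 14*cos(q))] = 3*(3*sin(q)^2 - 16*cos(q) - 10)*sin(q)/(2*(cos(q)^2 + 8*cos(q) + 7)^2*cos(q)^2)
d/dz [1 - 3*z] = -3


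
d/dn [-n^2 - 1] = -2*n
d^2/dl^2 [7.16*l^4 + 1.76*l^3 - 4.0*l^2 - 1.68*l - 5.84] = 85.92*l^2 + 10.56*l - 8.0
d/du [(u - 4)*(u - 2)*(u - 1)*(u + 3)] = 4*u^3 - 12*u^2 - 14*u + 34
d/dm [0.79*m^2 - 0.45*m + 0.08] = 1.58*m - 0.45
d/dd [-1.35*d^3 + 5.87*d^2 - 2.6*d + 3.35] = -4.05*d^2 + 11.74*d - 2.6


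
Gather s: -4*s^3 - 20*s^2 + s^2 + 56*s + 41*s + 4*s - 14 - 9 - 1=-4*s^3 - 19*s^2 + 101*s - 24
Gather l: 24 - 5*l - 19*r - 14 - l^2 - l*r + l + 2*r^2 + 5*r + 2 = -l^2 + l*(-r - 4) + 2*r^2 - 14*r + 12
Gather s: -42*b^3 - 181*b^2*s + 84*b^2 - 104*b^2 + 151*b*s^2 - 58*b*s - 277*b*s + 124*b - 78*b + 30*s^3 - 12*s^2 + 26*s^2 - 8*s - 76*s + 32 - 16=-42*b^3 - 20*b^2 + 46*b + 30*s^3 + s^2*(151*b + 14) + s*(-181*b^2 - 335*b - 84) + 16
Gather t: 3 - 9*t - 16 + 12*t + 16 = 3*t + 3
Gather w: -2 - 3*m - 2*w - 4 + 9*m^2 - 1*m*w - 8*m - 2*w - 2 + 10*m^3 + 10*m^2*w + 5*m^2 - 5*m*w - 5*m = 10*m^3 + 14*m^2 - 16*m + w*(10*m^2 - 6*m - 4) - 8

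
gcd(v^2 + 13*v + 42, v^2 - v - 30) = 1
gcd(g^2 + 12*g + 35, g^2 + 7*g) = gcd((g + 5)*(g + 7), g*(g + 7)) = g + 7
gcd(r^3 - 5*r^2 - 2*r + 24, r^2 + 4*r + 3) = 1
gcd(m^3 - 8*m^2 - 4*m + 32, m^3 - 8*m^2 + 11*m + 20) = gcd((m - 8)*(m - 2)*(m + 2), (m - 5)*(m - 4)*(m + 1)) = 1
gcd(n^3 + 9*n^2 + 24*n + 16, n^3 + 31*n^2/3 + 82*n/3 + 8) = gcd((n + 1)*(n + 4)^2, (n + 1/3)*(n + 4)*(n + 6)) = n + 4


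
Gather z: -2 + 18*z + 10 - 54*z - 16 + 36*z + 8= 0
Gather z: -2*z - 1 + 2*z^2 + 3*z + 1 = 2*z^2 + z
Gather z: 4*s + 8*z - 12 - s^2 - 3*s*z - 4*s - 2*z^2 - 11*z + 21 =-s^2 - 2*z^2 + z*(-3*s - 3) + 9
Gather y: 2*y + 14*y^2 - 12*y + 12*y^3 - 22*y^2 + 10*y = 12*y^3 - 8*y^2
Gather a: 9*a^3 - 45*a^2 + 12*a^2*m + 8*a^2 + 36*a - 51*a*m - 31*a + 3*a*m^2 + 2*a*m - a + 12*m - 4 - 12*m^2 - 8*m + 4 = 9*a^3 + a^2*(12*m - 37) + a*(3*m^2 - 49*m + 4) - 12*m^2 + 4*m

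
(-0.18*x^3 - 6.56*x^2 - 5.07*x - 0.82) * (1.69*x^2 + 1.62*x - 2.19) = -0.3042*x^5 - 11.378*x^4 - 18.8013*x^3 + 4.7672*x^2 + 9.7749*x + 1.7958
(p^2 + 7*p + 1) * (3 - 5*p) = -5*p^3 - 32*p^2 + 16*p + 3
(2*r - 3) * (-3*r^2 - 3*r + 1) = -6*r^3 + 3*r^2 + 11*r - 3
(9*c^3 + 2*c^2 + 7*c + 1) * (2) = 18*c^3 + 4*c^2 + 14*c + 2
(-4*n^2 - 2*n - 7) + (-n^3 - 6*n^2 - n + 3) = -n^3 - 10*n^2 - 3*n - 4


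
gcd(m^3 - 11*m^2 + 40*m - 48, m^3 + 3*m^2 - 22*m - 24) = m - 4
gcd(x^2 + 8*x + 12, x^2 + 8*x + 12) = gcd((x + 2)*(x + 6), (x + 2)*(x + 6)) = x^2 + 8*x + 12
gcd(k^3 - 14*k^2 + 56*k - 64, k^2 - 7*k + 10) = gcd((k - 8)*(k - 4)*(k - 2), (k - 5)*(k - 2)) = k - 2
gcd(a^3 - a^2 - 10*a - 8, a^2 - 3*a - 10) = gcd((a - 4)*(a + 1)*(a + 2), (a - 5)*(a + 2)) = a + 2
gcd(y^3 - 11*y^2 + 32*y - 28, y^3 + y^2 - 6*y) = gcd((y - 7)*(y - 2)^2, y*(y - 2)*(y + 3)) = y - 2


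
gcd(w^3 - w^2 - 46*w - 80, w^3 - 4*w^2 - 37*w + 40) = w^2 - 3*w - 40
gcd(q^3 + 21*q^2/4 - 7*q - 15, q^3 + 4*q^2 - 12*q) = q^2 + 4*q - 12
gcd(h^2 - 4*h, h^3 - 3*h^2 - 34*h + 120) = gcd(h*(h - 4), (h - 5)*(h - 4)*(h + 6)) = h - 4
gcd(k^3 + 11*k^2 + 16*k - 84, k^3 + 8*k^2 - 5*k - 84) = k + 7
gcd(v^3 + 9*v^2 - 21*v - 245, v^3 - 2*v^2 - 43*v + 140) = v^2 + 2*v - 35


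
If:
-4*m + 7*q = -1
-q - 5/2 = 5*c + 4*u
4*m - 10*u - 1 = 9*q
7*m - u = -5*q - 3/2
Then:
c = -1719/3490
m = -53/698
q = -65/349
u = 13/349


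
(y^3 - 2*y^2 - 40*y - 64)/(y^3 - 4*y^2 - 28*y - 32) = (y + 4)/(y + 2)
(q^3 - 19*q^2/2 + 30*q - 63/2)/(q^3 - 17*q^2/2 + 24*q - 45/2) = (2*q - 7)/(2*q - 5)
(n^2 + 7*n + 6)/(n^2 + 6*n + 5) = (n + 6)/(n + 5)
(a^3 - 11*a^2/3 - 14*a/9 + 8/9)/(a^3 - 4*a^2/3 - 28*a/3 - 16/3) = (a - 1/3)/(a + 2)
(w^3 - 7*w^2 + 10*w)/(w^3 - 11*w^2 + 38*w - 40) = w/(w - 4)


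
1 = 1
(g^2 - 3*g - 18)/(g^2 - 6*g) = (g + 3)/g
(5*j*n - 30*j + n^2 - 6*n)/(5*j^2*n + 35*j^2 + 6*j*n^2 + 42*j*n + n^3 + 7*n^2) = (n - 6)/(j*n + 7*j + n^2 + 7*n)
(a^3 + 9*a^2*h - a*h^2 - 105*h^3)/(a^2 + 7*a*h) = a + 2*h - 15*h^2/a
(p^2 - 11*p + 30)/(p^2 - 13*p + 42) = (p - 5)/(p - 7)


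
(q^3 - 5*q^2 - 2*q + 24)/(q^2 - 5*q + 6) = (q^2 - 2*q - 8)/(q - 2)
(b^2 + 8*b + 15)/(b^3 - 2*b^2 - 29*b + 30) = (b + 3)/(b^2 - 7*b + 6)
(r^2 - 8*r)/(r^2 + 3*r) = (r - 8)/(r + 3)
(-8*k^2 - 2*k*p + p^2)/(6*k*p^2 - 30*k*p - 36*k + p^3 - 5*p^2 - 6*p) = (8*k^2 + 2*k*p - p^2)/(-6*k*p^2 + 30*k*p + 36*k - p^3 + 5*p^2 + 6*p)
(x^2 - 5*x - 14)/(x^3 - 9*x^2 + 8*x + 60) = (x - 7)/(x^2 - 11*x + 30)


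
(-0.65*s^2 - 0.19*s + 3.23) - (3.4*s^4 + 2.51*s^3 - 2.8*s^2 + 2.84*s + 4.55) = -3.4*s^4 - 2.51*s^3 + 2.15*s^2 - 3.03*s - 1.32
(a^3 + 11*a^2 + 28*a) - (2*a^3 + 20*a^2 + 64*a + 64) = -a^3 - 9*a^2 - 36*a - 64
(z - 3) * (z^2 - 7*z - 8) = z^3 - 10*z^2 + 13*z + 24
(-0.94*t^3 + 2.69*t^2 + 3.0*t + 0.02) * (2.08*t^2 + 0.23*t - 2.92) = -1.9552*t^5 + 5.379*t^4 + 9.6035*t^3 - 7.1232*t^2 - 8.7554*t - 0.0584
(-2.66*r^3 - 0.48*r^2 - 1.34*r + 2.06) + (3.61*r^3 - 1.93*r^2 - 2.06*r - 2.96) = 0.95*r^3 - 2.41*r^2 - 3.4*r - 0.9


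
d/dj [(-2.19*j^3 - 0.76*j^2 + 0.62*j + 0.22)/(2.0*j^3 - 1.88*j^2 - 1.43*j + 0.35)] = (5.6372*j^4 + 3.7834*j^3 - 1.3671*j^2 + 0.2952*j + 0.5316)/(4.0*j^6 - 7.52*j^5 - 2.1856*j^4 + 6.7768*j^3 + 0.7289*j^2 - 1.001*j + 0.1225)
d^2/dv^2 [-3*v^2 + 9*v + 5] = -6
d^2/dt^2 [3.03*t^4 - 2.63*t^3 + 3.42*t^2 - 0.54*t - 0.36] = 36.36*t^2 - 15.78*t + 6.84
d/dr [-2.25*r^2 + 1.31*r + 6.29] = 1.31 - 4.5*r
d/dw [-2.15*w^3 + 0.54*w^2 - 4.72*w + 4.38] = -6.45*w^2 + 1.08*w - 4.72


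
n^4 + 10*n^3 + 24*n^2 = n^2*(n + 4)*(n + 6)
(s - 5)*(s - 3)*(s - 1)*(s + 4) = s^4 - 5*s^3 - 13*s^2 + 77*s - 60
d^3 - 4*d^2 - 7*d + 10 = (d - 5)*(d - 1)*(d + 2)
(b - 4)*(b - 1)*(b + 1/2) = b^3 - 9*b^2/2 + 3*b/2 + 2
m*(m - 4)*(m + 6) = m^3 + 2*m^2 - 24*m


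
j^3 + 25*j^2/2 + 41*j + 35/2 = (j + 1/2)*(j + 5)*(j + 7)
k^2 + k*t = k*(k + t)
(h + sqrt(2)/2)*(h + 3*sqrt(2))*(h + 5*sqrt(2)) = h^3 + 17*sqrt(2)*h^2/2 + 38*h + 15*sqrt(2)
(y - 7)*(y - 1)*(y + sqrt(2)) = y^3 - 8*y^2 + sqrt(2)*y^2 - 8*sqrt(2)*y + 7*y + 7*sqrt(2)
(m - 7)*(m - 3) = m^2 - 10*m + 21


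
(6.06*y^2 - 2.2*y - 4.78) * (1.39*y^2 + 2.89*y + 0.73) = 8.4234*y^4 + 14.4554*y^3 - 8.5784*y^2 - 15.4202*y - 3.4894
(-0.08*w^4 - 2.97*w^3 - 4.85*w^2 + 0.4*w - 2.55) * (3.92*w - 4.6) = -0.3136*w^5 - 11.2744*w^4 - 5.35*w^3 + 23.878*w^2 - 11.836*w + 11.73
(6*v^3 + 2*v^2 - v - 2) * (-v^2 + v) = -6*v^5 + 4*v^4 + 3*v^3 + v^2 - 2*v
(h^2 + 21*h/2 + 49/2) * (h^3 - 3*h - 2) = h^5 + 21*h^4/2 + 43*h^3/2 - 67*h^2/2 - 189*h/2 - 49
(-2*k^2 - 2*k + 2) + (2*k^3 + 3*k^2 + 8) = 2*k^3 + k^2 - 2*k + 10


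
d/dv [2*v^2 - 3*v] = 4*v - 3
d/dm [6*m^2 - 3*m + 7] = 12*m - 3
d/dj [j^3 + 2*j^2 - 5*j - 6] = 3*j^2 + 4*j - 5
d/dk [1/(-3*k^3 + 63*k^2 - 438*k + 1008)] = (k^2 - 14*k + 146/3)/(k^3 - 21*k^2 + 146*k - 336)^2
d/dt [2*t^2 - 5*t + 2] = 4*t - 5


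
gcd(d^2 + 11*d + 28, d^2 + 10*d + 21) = d + 7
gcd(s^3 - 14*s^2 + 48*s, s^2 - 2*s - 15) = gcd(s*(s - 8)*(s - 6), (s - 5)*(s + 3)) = 1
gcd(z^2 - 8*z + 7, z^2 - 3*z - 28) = z - 7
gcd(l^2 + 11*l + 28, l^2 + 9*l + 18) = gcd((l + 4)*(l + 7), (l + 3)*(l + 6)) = 1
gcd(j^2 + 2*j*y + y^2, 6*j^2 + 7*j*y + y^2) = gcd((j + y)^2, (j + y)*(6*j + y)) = j + y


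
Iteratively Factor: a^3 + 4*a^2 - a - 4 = (a + 4)*(a^2 - 1) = (a + 1)*(a + 4)*(a - 1)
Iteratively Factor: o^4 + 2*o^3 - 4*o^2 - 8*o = (o - 2)*(o^3 + 4*o^2 + 4*o) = (o - 2)*(o + 2)*(o^2 + 2*o) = (o - 2)*(o + 2)^2*(o)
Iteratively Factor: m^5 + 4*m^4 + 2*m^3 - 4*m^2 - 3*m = (m + 1)*(m^4 + 3*m^3 - m^2 - 3*m) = (m + 1)*(m + 3)*(m^3 - m) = m*(m + 1)*(m + 3)*(m^2 - 1) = m*(m - 1)*(m + 1)*(m + 3)*(m + 1)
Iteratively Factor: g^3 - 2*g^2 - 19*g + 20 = (g - 5)*(g^2 + 3*g - 4) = (g - 5)*(g + 4)*(g - 1)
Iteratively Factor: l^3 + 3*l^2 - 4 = (l - 1)*(l^2 + 4*l + 4) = (l - 1)*(l + 2)*(l + 2)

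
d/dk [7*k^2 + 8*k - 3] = 14*k + 8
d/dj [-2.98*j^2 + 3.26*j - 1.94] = 3.26 - 5.96*j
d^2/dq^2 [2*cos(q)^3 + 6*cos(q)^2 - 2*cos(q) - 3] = cos(q)/2 - 12*cos(2*q) - 9*cos(3*q)/2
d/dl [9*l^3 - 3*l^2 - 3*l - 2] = 27*l^2 - 6*l - 3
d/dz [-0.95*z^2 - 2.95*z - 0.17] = -1.9*z - 2.95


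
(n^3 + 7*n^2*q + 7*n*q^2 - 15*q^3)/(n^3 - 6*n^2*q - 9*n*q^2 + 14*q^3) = (-n^2 - 8*n*q - 15*q^2)/(-n^2 + 5*n*q + 14*q^2)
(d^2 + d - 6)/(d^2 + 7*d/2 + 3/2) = 2*(d - 2)/(2*d + 1)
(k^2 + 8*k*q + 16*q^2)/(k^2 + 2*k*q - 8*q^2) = (-k - 4*q)/(-k + 2*q)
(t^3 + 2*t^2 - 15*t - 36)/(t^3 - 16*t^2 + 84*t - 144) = (t^2 + 6*t + 9)/(t^2 - 12*t + 36)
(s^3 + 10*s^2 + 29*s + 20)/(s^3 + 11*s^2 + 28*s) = (s^2 + 6*s + 5)/(s*(s + 7))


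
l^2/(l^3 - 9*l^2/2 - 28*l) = 2*l/(2*l^2 - 9*l - 56)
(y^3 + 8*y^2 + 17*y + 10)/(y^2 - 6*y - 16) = (y^2 + 6*y + 5)/(y - 8)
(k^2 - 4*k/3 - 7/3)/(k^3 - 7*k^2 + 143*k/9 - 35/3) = 3*(k + 1)/(3*k^2 - 14*k + 15)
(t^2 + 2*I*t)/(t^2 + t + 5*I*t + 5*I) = t*(t + 2*I)/(t^2 + t + 5*I*t + 5*I)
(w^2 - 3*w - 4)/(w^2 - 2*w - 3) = (w - 4)/(w - 3)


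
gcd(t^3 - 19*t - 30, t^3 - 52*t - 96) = t + 2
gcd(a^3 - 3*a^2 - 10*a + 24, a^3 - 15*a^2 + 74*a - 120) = a - 4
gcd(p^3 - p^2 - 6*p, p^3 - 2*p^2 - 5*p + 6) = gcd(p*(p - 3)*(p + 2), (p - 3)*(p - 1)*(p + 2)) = p^2 - p - 6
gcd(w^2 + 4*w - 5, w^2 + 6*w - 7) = w - 1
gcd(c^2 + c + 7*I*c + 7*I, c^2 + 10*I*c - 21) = c + 7*I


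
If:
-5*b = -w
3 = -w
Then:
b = -3/5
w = -3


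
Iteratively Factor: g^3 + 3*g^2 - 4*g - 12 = (g - 2)*(g^2 + 5*g + 6) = (g - 2)*(g + 3)*(g + 2)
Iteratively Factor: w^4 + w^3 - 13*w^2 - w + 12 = (w + 1)*(w^3 - 13*w + 12) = (w - 1)*(w + 1)*(w^2 + w - 12) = (w - 1)*(w + 1)*(w + 4)*(w - 3)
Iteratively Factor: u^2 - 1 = (u + 1)*(u - 1)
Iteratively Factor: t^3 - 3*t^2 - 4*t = (t + 1)*(t^2 - 4*t) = (t - 4)*(t + 1)*(t)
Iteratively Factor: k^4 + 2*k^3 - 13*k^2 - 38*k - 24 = (k - 4)*(k^3 + 6*k^2 + 11*k + 6) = (k - 4)*(k + 1)*(k^2 + 5*k + 6) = (k - 4)*(k + 1)*(k + 3)*(k + 2)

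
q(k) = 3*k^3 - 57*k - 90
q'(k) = 9*k^2 - 57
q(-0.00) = -90.00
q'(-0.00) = -57.00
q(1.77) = -174.25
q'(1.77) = -28.80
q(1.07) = -147.31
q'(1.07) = -46.70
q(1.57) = -167.88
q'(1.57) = -34.82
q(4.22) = -105.09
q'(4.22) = 103.28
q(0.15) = -98.54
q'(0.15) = -56.80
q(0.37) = -110.94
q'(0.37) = -55.77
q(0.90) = -139.11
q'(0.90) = -49.71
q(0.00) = -90.00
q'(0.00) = -57.00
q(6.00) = 216.00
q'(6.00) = 267.00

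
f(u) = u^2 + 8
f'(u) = 2*u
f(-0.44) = 8.19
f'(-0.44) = -0.88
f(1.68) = 10.82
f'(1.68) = 3.36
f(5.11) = 34.11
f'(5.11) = 10.22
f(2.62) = 14.86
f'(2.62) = 5.24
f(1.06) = 9.12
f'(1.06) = 2.12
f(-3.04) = 17.24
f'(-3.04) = -6.08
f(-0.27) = 8.07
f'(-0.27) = -0.54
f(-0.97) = 8.94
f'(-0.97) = -1.94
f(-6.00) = 44.00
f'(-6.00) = -12.00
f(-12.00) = 152.00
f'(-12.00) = -24.00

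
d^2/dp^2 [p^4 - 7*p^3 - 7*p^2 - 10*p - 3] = 12*p^2 - 42*p - 14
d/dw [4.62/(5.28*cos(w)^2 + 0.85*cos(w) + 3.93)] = (48.7872*cos(w) + 3.927)*sin(w)/(5.28*cos(w)^2 + 0.85*cos(w) + 3.93)^2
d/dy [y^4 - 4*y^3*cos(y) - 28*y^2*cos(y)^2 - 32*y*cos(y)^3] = 4*y^3*sin(y) + 4*y^3 + 28*y^2*sin(2*y) - 12*y^2*cos(y) + 96*y*sin(y)*cos(y)^2 - 56*y*cos(y)^2 - 32*cos(y)^3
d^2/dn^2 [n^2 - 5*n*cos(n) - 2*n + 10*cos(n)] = 5*n*cos(n) - 10*sqrt(2)*cos(n + pi/4) + 2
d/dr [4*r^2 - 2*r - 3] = 8*r - 2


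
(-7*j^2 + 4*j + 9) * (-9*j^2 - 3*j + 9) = 63*j^4 - 15*j^3 - 156*j^2 + 9*j + 81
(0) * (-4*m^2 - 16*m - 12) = 0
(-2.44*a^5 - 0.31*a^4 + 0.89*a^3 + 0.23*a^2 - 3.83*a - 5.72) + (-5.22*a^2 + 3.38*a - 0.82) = -2.44*a^5 - 0.31*a^4 + 0.89*a^3 - 4.99*a^2 - 0.45*a - 6.54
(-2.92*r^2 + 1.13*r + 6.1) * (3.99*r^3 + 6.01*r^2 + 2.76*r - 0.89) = -11.6508*r^5 - 13.0405*r^4 + 23.0711*r^3 + 42.3786*r^2 + 15.8303*r - 5.429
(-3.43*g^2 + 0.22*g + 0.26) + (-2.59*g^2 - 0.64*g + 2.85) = -6.02*g^2 - 0.42*g + 3.11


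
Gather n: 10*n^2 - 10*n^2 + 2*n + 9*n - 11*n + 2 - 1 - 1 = 0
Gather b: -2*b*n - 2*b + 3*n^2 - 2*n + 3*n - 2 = b*(-2*n - 2) + 3*n^2 + n - 2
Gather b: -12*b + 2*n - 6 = -12*b + 2*n - 6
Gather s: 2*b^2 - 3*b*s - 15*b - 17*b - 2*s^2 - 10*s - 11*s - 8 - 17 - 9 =2*b^2 - 32*b - 2*s^2 + s*(-3*b - 21) - 34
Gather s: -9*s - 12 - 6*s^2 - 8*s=-6*s^2 - 17*s - 12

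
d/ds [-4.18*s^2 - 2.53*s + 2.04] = -8.36*s - 2.53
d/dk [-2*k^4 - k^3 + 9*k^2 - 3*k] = -8*k^3 - 3*k^2 + 18*k - 3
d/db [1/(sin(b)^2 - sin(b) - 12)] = (1 - 2*sin(b))*cos(b)/(sin(b) + cos(b)^2 + 11)^2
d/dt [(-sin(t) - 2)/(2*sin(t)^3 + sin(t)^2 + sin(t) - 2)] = (4*sin(t)^3 + 13*sin(t)^2 + 4*sin(t) + 4)*cos(t)/(2*sin(t)^3 + sin(t)^2 + sin(t) - 2)^2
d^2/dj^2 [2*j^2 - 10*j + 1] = 4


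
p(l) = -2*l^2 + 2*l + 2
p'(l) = 2 - 4*l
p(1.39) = 0.92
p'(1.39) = -3.56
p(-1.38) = -4.57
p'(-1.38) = 7.52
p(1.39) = 0.92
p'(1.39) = -3.56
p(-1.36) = -4.42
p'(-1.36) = 7.44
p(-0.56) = 0.25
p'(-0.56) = 4.24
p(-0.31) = 1.19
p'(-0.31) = 3.24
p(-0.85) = -1.14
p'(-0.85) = 5.40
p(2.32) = -4.12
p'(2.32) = -7.28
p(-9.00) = -178.00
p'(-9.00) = 38.00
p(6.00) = -58.00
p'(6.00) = -22.00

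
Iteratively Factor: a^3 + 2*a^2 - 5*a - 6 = (a + 1)*(a^2 + a - 6) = (a + 1)*(a + 3)*(a - 2)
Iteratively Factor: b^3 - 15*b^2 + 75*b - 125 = (b - 5)*(b^2 - 10*b + 25) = (b - 5)^2*(b - 5)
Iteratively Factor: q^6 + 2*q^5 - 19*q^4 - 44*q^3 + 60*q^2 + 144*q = (q + 3)*(q^5 - q^4 - 16*q^3 + 4*q^2 + 48*q) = (q - 4)*(q + 3)*(q^4 + 3*q^3 - 4*q^2 - 12*q) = (q - 4)*(q - 2)*(q + 3)*(q^3 + 5*q^2 + 6*q) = (q - 4)*(q - 2)*(q + 3)^2*(q^2 + 2*q) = (q - 4)*(q - 2)*(q + 2)*(q + 3)^2*(q)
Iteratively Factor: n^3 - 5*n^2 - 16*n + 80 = (n - 5)*(n^2 - 16) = (n - 5)*(n + 4)*(n - 4)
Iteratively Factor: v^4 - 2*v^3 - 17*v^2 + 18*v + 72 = (v - 3)*(v^3 + v^2 - 14*v - 24) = (v - 3)*(v + 2)*(v^2 - v - 12) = (v - 4)*(v - 3)*(v + 2)*(v + 3)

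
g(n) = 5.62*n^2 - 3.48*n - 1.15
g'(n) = 11.24*n - 3.48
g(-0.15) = -0.50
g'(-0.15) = -5.17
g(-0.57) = 2.66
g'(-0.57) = -9.89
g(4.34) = 89.60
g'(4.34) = 45.30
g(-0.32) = 0.54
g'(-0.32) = -7.08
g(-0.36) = 0.83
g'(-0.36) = -7.53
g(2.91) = 36.31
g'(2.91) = 29.23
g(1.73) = 9.65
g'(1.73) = 15.97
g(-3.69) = 88.21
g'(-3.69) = -44.96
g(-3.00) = 59.87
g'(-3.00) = -37.20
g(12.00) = 766.37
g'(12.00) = 131.40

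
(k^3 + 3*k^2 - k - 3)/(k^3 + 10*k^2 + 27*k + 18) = (k - 1)/(k + 6)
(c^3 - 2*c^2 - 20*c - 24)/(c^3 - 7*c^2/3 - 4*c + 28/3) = 3*(c^2 - 4*c - 12)/(3*c^2 - 13*c + 14)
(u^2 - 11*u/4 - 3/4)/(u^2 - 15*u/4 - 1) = (u - 3)/(u - 4)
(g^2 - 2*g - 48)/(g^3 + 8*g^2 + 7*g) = (g^2 - 2*g - 48)/(g*(g^2 + 8*g + 7))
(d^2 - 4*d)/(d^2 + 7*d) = (d - 4)/(d + 7)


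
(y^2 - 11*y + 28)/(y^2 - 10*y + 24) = (y - 7)/(y - 6)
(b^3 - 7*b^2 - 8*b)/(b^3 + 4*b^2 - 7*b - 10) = b*(b - 8)/(b^2 + 3*b - 10)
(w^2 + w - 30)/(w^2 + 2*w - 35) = (w + 6)/(w + 7)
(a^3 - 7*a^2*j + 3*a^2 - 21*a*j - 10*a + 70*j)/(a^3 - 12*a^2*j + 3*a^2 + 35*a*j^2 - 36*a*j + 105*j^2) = (a^2 + 3*a - 10)/(a^2 - 5*a*j + 3*a - 15*j)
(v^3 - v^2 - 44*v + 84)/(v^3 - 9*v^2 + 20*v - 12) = (v + 7)/(v - 1)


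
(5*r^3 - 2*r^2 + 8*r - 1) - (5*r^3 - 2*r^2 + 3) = 8*r - 4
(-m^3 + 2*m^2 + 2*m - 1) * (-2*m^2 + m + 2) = 2*m^5 - 5*m^4 - 4*m^3 + 8*m^2 + 3*m - 2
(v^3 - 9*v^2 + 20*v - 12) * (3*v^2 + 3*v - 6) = 3*v^5 - 24*v^4 + 27*v^3 + 78*v^2 - 156*v + 72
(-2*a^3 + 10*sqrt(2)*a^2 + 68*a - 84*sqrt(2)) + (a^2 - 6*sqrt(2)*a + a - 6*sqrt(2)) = -2*a^3 + a^2 + 10*sqrt(2)*a^2 - 6*sqrt(2)*a + 69*a - 90*sqrt(2)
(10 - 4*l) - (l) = 10 - 5*l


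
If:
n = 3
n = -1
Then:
No Solution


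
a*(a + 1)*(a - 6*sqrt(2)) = a^3 - 6*sqrt(2)*a^2 + a^2 - 6*sqrt(2)*a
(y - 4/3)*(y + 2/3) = y^2 - 2*y/3 - 8/9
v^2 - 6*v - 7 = (v - 7)*(v + 1)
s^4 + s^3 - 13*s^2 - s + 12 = (s - 3)*(s - 1)*(s + 1)*(s + 4)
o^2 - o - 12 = (o - 4)*(o + 3)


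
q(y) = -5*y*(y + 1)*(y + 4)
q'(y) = -5*y*(y + 1) - 5*y*(y + 4) - 5*(y + 1)*(y + 4)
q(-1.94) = -18.78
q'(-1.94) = 20.55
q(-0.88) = 1.65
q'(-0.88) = 12.38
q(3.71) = -673.63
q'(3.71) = -411.96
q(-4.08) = 5.03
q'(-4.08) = -65.70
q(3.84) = -728.56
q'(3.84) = -433.18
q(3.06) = -438.55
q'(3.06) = -313.45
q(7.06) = -3146.77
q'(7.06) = -1120.65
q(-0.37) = 4.23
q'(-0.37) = -3.55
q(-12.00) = 5280.00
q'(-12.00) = -1580.00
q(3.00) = -420.00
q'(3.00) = -305.00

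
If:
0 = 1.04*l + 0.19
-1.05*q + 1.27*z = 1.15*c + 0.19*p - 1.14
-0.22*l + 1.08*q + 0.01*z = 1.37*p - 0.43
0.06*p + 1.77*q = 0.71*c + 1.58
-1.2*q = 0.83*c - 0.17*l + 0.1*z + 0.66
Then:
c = -1.20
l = -0.18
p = 0.64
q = 0.39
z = -1.57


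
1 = 1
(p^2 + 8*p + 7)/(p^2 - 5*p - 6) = (p + 7)/(p - 6)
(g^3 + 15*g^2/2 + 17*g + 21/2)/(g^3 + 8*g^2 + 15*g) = (2*g^2 + 9*g + 7)/(2*g*(g + 5))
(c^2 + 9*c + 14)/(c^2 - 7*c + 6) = (c^2 + 9*c + 14)/(c^2 - 7*c + 6)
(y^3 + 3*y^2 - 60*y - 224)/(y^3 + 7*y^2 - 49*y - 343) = (y^2 - 4*y - 32)/(y^2 - 49)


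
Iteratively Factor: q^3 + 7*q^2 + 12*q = (q)*(q^2 + 7*q + 12) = q*(q + 3)*(q + 4)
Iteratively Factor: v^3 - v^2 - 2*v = (v + 1)*(v^2 - 2*v) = v*(v + 1)*(v - 2)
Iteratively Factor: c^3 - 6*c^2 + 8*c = (c - 4)*(c^2 - 2*c) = c*(c - 4)*(c - 2)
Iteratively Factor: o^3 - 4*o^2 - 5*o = (o)*(o^2 - 4*o - 5) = o*(o - 5)*(o + 1)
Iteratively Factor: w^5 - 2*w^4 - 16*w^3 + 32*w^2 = (w + 4)*(w^4 - 6*w^3 + 8*w^2) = w*(w + 4)*(w^3 - 6*w^2 + 8*w) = w*(w - 2)*(w + 4)*(w^2 - 4*w) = w^2*(w - 2)*(w + 4)*(w - 4)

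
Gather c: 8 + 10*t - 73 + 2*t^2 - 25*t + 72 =2*t^2 - 15*t + 7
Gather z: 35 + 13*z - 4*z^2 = -4*z^2 + 13*z + 35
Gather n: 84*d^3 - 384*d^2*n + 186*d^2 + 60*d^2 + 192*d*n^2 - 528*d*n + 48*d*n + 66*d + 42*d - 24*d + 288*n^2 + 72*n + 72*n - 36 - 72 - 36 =84*d^3 + 246*d^2 + 84*d + n^2*(192*d + 288) + n*(-384*d^2 - 480*d + 144) - 144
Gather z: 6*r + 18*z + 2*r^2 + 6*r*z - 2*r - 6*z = 2*r^2 + 4*r + z*(6*r + 12)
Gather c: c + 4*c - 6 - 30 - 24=5*c - 60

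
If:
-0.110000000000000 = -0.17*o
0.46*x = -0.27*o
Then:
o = 0.65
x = -0.38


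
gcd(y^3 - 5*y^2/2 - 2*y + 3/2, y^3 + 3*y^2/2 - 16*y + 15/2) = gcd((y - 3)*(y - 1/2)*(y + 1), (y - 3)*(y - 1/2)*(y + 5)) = y^2 - 7*y/2 + 3/2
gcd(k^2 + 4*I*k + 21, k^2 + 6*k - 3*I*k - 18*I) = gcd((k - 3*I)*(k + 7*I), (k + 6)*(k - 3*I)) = k - 3*I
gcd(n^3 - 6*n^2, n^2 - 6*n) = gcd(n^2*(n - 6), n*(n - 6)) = n^2 - 6*n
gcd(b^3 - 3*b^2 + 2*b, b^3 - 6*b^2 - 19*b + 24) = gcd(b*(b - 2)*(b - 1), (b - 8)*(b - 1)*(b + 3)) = b - 1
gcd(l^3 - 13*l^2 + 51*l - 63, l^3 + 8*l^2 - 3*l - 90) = l - 3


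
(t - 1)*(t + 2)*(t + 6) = t^3 + 7*t^2 + 4*t - 12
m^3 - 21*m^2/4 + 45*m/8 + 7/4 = (m - 7/2)*(m - 2)*(m + 1/4)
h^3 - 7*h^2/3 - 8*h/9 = h*(h - 8/3)*(h + 1/3)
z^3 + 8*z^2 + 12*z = z*(z + 2)*(z + 6)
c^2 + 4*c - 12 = (c - 2)*(c + 6)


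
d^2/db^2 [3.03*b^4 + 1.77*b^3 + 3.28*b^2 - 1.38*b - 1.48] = 36.36*b^2 + 10.62*b + 6.56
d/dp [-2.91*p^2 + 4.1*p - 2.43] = 4.1 - 5.82*p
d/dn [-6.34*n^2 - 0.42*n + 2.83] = -12.68*n - 0.42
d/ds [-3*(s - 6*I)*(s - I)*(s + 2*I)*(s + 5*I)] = -12*s^3 - 198*s - 84*I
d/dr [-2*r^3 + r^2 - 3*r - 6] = -6*r^2 + 2*r - 3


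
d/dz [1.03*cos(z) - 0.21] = -1.03*sin(z)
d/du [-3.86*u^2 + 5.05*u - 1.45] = 5.05 - 7.72*u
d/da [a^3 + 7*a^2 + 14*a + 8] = 3*a^2 + 14*a + 14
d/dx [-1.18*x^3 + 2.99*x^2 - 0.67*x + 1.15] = -3.54*x^2 + 5.98*x - 0.67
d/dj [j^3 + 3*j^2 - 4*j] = 3*j^2 + 6*j - 4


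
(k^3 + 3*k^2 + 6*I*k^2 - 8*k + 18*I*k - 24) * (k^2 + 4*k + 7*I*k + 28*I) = k^5 + 7*k^4 + 13*I*k^4 - 38*k^3 + 91*I*k^3 - 350*k^2 + 100*I*k^2 - 600*k - 392*I*k - 672*I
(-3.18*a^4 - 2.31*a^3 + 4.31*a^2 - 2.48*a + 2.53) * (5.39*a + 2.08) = -17.1402*a^5 - 19.0653*a^4 + 18.4261*a^3 - 4.4024*a^2 + 8.4783*a + 5.2624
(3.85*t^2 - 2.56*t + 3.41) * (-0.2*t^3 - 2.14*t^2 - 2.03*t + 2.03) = -0.77*t^5 - 7.727*t^4 - 3.0191*t^3 + 5.7149*t^2 - 12.1191*t + 6.9223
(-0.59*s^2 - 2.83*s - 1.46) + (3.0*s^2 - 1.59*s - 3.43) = 2.41*s^2 - 4.42*s - 4.89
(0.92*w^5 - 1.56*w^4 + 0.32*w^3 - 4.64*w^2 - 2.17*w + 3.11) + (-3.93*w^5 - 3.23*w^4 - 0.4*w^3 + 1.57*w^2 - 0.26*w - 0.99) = -3.01*w^5 - 4.79*w^4 - 0.08*w^3 - 3.07*w^2 - 2.43*w + 2.12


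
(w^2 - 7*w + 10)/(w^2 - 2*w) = (w - 5)/w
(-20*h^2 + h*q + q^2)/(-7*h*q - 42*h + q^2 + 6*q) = (20*h^2 - h*q - q^2)/(7*h*q + 42*h - q^2 - 6*q)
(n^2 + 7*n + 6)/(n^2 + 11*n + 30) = (n + 1)/(n + 5)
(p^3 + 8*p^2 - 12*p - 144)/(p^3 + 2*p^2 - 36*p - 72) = (p^2 + 2*p - 24)/(p^2 - 4*p - 12)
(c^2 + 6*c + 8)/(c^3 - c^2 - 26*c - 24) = (c + 2)/(c^2 - 5*c - 6)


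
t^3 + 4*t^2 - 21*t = t*(t - 3)*(t + 7)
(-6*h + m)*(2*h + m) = -12*h^2 - 4*h*m + m^2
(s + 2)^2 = s^2 + 4*s + 4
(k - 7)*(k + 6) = k^2 - k - 42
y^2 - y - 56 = (y - 8)*(y + 7)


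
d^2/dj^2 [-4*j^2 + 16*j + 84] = -8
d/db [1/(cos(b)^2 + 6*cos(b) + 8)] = 2*(cos(b) + 3)*sin(b)/(cos(b)^2 + 6*cos(b) + 8)^2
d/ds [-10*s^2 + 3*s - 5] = 3 - 20*s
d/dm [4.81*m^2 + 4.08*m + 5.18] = 9.62*m + 4.08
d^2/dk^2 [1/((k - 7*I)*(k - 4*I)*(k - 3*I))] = 2*(6*k^4 - 112*I*k^3 - 771*k^2 + 2310*I*k + 2545)/(k^9 - 42*I*k^8 - 771*k^7 + 8120*I*k^6 + 54087*k^5 - 236418*I*k^4 - 678565*k^3 + 1234044*I*k^2 + 1291248*k - 592704*I)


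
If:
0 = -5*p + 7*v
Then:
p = 7*v/5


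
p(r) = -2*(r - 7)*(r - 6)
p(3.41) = -18.60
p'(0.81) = 22.76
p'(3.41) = 12.36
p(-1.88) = -139.95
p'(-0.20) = 26.80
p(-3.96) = -218.32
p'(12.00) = -22.00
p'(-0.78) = 29.12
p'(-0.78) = 29.12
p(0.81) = -64.25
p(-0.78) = -105.50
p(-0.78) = -105.50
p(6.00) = 0.00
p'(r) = 26 - 4*r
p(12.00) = -60.00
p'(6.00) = 2.00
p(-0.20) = -89.28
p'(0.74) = 23.04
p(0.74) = -65.86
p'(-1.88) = 33.52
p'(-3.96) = 41.84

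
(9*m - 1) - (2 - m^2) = m^2 + 9*m - 3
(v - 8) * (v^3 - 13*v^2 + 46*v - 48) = v^4 - 21*v^3 + 150*v^2 - 416*v + 384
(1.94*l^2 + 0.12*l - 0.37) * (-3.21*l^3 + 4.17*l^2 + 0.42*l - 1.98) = -6.2274*l^5 + 7.7046*l^4 + 2.5029*l^3 - 5.3337*l^2 - 0.393*l + 0.7326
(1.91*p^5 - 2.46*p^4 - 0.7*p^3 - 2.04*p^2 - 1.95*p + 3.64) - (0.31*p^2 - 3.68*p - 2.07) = 1.91*p^5 - 2.46*p^4 - 0.7*p^3 - 2.35*p^2 + 1.73*p + 5.71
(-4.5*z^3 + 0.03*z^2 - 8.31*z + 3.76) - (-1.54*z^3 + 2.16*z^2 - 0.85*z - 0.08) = -2.96*z^3 - 2.13*z^2 - 7.46*z + 3.84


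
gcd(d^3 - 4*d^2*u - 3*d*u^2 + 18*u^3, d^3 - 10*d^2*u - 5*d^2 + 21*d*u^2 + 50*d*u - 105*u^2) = -d + 3*u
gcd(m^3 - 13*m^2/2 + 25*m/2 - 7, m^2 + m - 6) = m - 2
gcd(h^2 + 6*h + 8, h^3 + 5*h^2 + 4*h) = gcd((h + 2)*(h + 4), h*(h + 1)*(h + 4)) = h + 4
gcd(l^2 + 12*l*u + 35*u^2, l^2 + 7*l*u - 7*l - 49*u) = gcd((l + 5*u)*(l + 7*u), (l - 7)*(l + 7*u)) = l + 7*u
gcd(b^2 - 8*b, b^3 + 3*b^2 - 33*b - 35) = 1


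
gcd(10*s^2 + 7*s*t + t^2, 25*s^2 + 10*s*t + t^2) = 5*s + t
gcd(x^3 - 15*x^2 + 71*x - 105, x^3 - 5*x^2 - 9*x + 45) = x^2 - 8*x + 15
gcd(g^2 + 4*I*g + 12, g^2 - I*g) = 1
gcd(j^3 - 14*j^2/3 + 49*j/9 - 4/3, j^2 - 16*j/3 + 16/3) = j - 4/3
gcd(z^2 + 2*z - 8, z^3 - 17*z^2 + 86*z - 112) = z - 2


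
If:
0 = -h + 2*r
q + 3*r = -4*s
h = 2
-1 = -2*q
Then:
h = 2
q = 1/2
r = 1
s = -7/8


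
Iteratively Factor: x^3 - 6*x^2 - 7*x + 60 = (x + 3)*(x^2 - 9*x + 20) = (x - 4)*(x + 3)*(x - 5)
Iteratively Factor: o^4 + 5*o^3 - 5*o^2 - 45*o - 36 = (o - 3)*(o^3 + 8*o^2 + 19*o + 12) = (o - 3)*(o + 4)*(o^2 + 4*o + 3) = (o - 3)*(o + 1)*(o + 4)*(o + 3)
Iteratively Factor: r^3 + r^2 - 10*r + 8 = (r - 1)*(r^2 + 2*r - 8) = (r - 2)*(r - 1)*(r + 4)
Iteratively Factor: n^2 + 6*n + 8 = (n + 2)*(n + 4)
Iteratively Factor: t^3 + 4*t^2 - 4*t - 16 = (t + 4)*(t^2 - 4) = (t + 2)*(t + 4)*(t - 2)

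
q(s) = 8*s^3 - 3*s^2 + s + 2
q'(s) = 24*s^2 - 6*s + 1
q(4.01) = 473.62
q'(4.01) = 362.86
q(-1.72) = -49.30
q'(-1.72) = 82.32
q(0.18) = 2.13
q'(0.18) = 0.70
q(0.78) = 4.75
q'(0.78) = 10.92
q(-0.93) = -7.96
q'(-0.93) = 27.34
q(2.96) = 186.15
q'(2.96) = 193.52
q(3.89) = 431.40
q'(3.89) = 340.83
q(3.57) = 331.33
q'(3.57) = 285.46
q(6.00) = 1628.00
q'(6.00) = 829.00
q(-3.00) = -244.00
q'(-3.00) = 235.00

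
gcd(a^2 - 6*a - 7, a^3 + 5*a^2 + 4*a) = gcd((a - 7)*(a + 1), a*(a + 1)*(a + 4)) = a + 1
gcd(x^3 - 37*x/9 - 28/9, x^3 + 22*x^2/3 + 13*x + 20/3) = x^2 + 7*x/3 + 4/3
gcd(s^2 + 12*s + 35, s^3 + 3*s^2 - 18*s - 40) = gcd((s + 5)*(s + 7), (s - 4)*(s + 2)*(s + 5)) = s + 5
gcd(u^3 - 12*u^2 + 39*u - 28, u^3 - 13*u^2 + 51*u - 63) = u - 7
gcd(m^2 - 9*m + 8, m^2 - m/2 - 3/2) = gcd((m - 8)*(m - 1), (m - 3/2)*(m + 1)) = 1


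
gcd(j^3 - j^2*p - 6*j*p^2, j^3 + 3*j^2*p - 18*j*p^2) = -j^2 + 3*j*p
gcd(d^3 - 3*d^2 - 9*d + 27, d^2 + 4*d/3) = 1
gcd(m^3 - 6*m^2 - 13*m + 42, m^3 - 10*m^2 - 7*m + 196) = m - 7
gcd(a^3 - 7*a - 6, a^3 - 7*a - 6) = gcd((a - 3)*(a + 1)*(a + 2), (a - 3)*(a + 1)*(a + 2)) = a^3 - 7*a - 6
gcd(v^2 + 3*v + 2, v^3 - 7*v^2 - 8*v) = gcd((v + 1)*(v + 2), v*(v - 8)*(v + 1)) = v + 1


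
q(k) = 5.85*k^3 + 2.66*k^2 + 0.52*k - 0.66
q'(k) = 17.55*k^2 + 5.32*k + 0.52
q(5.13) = 861.79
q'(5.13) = 489.67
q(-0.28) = -0.73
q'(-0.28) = 0.41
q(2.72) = 138.16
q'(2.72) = 144.83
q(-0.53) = -1.06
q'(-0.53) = 2.63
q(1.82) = 44.36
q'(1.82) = 68.34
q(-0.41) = -0.83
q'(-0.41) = 1.29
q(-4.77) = -577.53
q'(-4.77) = 374.46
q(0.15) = -0.50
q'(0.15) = 1.71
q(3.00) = 182.79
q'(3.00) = 174.43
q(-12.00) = -9732.66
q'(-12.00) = 2463.88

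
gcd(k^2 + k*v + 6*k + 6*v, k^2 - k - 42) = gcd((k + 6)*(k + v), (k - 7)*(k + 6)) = k + 6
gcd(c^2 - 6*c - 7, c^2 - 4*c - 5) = c + 1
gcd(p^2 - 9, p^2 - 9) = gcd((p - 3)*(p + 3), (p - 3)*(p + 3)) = p^2 - 9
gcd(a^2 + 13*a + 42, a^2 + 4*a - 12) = a + 6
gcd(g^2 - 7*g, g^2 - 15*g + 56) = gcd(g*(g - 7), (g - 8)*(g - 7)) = g - 7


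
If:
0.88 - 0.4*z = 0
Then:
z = 2.20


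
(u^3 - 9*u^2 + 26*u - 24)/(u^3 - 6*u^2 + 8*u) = (u - 3)/u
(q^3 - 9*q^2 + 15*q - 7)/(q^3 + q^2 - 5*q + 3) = (q - 7)/(q + 3)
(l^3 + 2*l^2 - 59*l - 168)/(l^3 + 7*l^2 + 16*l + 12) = (l^2 - l - 56)/(l^2 + 4*l + 4)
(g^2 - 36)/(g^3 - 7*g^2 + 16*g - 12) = (g^2 - 36)/(g^3 - 7*g^2 + 16*g - 12)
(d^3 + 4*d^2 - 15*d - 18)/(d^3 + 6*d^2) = 1 - 2/d - 3/d^2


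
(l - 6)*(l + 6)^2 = l^3 + 6*l^2 - 36*l - 216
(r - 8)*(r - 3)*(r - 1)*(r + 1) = r^4 - 11*r^3 + 23*r^2 + 11*r - 24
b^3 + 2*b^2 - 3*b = b*(b - 1)*(b + 3)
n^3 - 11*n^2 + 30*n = n*(n - 6)*(n - 5)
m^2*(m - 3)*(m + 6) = m^4 + 3*m^3 - 18*m^2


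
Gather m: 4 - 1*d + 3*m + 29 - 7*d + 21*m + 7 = -8*d + 24*m + 40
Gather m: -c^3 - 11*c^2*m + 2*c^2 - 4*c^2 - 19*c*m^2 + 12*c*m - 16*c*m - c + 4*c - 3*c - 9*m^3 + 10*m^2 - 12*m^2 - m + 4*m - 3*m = -c^3 - 2*c^2 - 9*m^3 + m^2*(-19*c - 2) + m*(-11*c^2 - 4*c)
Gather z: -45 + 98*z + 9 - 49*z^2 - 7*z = -49*z^2 + 91*z - 36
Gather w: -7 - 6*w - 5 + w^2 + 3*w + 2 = w^2 - 3*w - 10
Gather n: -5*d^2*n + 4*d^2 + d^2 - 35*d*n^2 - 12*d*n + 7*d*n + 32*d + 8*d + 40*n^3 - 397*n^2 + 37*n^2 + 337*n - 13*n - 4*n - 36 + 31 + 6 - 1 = 5*d^2 + 40*d + 40*n^3 + n^2*(-35*d - 360) + n*(-5*d^2 - 5*d + 320)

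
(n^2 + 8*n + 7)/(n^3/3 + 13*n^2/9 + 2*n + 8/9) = 9*(n + 7)/(3*n^2 + 10*n + 8)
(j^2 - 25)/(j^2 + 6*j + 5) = (j - 5)/(j + 1)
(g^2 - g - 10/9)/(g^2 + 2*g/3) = (g - 5/3)/g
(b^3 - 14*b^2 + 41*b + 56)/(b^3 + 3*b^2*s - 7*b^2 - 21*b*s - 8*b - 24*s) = (b - 7)/(b + 3*s)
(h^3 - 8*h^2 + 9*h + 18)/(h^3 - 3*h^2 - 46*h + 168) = (h^2 - 2*h - 3)/(h^2 + 3*h - 28)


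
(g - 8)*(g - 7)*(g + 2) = g^3 - 13*g^2 + 26*g + 112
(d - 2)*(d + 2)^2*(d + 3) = d^4 + 5*d^3 + 2*d^2 - 20*d - 24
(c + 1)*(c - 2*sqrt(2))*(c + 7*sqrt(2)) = c^3 + c^2 + 5*sqrt(2)*c^2 - 28*c + 5*sqrt(2)*c - 28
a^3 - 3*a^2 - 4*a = a*(a - 4)*(a + 1)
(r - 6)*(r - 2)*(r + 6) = r^3 - 2*r^2 - 36*r + 72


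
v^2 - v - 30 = (v - 6)*(v + 5)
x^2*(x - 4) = x^3 - 4*x^2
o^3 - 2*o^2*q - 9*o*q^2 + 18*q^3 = (o - 3*q)*(o - 2*q)*(o + 3*q)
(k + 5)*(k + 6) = k^2 + 11*k + 30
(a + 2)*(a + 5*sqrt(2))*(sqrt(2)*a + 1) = sqrt(2)*a^3 + 2*sqrt(2)*a^2 + 11*a^2 + 5*sqrt(2)*a + 22*a + 10*sqrt(2)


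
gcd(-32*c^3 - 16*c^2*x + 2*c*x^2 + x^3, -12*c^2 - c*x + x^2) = -4*c + x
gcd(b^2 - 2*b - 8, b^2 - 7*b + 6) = 1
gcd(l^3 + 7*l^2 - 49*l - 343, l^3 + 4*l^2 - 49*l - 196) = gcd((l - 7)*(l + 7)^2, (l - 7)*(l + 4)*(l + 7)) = l^2 - 49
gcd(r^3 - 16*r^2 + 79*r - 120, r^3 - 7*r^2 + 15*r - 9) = r - 3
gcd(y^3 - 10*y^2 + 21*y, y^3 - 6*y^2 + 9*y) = y^2 - 3*y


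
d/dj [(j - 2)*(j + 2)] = 2*j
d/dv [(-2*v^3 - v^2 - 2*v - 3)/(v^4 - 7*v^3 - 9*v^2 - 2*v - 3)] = v*(2*v^5 + 2*v^4 + 17*v^3 - 8*v^2 - 61*v - 48)/(v^8 - 14*v^7 + 31*v^6 + 122*v^5 + 103*v^4 + 78*v^3 + 58*v^2 + 12*v + 9)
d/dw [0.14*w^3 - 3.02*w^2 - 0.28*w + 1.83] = 0.42*w^2 - 6.04*w - 0.28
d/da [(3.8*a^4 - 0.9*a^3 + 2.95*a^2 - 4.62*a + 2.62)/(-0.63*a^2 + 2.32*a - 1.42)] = (-4.788*a^5 + 27.015*a^4 - 25.76*a^3 + 7.7674*a^2 - 5.0768*a + 0.481999999999999)/(0.3969*a^4 - 2.9232*a^3 + 7.1716*a^2 - 6.5888*a + 2.0164)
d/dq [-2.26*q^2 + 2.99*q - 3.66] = 2.99 - 4.52*q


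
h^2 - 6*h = h*(h - 6)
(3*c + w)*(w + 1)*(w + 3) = 3*c*w^2 + 12*c*w + 9*c + w^3 + 4*w^2 + 3*w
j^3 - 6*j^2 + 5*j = j*(j - 5)*(j - 1)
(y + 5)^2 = y^2 + 10*y + 25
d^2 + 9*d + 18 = (d + 3)*(d + 6)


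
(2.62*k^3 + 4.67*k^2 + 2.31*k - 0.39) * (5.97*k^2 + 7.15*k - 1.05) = 15.6414*k^5 + 46.6129*k^4 + 44.4302*k^3 + 9.2847*k^2 - 5.214*k + 0.4095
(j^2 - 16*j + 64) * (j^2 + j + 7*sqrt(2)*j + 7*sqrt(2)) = j^4 - 15*j^3 + 7*sqrt(2)*j^3 - 105*sqrt(2)*j^2 + 48*j^2 + 64*j + 336*sqrt(2)*j + 448*sqrt(2)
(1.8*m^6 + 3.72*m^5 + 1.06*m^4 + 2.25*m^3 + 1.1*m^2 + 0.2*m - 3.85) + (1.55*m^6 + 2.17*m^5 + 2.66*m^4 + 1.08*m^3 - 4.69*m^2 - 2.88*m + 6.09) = 3.35*m^6 + 5.89*m^5 + 3.72*m^4 + 3.33*m^3 - 3.59*m^2 - 2.68*m + 2.24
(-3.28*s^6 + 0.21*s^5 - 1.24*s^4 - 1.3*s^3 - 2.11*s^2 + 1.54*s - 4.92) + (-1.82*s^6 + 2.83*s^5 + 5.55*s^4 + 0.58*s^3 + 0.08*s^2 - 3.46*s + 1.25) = -5.1*s^6 + 3.04*s^5 + 4.31*s^4 - 0.72*s^3 - 2.03*s^2 - 1.92*s - 3.67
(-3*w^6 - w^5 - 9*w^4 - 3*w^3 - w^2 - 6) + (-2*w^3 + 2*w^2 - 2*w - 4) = -3*w^6 - w^5 - 9*w^4 - 5*w^3 + w^2 - 2*w - 10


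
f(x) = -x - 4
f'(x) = -1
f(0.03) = -4.03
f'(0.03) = -1.00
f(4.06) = -8.06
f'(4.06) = -1.00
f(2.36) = -6.36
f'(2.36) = -1.00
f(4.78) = -8.78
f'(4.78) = -1.00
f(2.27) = -6.27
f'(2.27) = -1.00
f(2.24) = -6.24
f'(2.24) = -1.00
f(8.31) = -12.31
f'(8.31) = -1.00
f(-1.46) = -2.54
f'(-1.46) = -1.00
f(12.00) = -16.00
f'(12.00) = -1.00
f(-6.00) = 2.00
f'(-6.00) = -1.00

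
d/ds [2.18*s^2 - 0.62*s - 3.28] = 4.36*s - 0.62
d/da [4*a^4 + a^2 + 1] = 16*a^3 + 2*a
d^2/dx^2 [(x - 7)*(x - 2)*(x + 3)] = 6*x - 12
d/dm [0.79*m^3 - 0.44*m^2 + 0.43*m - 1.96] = 2.37*m^2 - 0.88*m + 0.43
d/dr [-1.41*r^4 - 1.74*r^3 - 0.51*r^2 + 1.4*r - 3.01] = -5.64*r^3 - 5.22*r^2 - 1.02*r + 1.4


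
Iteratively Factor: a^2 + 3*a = (a)*(a + 3)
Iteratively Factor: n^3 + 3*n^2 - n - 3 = (n + 1)*(n^2 + 2*n - 3) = (n + 1)*(n + 3)*(n - 1)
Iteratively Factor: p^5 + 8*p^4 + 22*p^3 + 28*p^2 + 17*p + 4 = (p + 1)*(p^4 + 7*p^3 + 15*p^2 + 13*p + 4) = (p + 1)*(p + 4)*(p^3 + 3*p^2 + 3*p + 1) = (p + 1)^2*(p + 4)*(p^2 + 2*p + 1) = (p + 1)^3*(p + 4)*(p + 1)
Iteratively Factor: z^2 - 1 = (z - 1)*(z + 1)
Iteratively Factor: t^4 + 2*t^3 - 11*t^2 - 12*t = (t + 4)*(t^3 - 2*t^2 - 3*t) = t*(t + 4)*(t^2 - 2*t - 3) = t*(t - 3)*(t + 4)*(t + 1)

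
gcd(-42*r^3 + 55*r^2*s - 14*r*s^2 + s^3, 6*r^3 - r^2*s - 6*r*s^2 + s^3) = 6*r^2 - 7*r*s + s^2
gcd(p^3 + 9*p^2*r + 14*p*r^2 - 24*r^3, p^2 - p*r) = p - r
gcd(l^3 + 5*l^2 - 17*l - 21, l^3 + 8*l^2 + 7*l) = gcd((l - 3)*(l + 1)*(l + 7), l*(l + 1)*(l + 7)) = l^2 + 8*l + 7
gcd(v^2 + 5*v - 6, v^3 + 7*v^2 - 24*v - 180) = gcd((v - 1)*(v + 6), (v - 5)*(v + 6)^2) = v + 6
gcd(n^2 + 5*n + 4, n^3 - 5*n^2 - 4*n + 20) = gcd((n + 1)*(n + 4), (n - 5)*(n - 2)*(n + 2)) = 1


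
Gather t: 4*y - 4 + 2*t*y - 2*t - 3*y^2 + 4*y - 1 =t*(2*y - 2) - 3*y^2 + 8*y - 5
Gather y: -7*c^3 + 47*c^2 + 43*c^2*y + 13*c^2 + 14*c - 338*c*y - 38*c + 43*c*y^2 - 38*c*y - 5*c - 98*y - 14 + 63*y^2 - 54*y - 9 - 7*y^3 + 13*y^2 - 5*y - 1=-7*c^3 + 60*c^2 - 29*c - 7*y^3 + y^2*(43*c + 76) + y*(43*c^2 - 376*c - 157) - 24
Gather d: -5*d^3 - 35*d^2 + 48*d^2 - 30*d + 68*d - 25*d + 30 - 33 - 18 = -5*d^3 + 13*d^2 + 13*d - 21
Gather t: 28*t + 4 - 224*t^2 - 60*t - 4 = -224*t^2 - 32*t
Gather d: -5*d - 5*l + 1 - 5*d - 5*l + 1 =-10*d - 10*l + 2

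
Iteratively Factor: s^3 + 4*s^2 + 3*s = (s)*(s^2 + 4*s + 3) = s*(s + 3)*(s + 1)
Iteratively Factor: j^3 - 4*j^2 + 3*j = (j - 1)*(j^2 - 3*j) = j*(j - 1)*(j - 3)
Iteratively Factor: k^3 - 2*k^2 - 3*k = (k - 3)*(k^2 + k) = k*(k - 3)*(k + 1)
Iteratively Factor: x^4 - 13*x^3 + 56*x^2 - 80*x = (x - 4)*(x^3 - 9*x^2 + 20*x) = x*(x - 4)*(x^2 - 9*x + 20) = x*(x - 4)^2*(x - 5)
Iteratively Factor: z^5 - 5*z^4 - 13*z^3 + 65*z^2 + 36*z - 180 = (z - 2)*(z^4 - 3*z^3 - 19*z^2 + 27*z + 90) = (z - 2)*(z + 2)*(z^3 - 5*z^2 - 9*z + 45) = (z - 5)*(z - 2)*(z + 2)*(z^2 - 9) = (z - 5)*(z - 2)*(z + 2)*(z + 3)*(z - 3)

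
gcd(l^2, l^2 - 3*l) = l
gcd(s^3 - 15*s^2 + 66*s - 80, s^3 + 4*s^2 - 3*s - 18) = s - 2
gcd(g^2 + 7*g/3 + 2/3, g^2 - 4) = g + 2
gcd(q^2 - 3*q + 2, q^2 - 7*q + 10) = q - 2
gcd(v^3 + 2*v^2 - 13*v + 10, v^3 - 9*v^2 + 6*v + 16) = v - 2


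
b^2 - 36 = (b - 6)*(b + 6)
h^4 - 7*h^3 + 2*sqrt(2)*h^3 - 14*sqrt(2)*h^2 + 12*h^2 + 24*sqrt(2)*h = h*(h - 4)*(h - 3)*(h + 2*sqrt(2))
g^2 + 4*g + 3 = (g + 1)*(g + 3)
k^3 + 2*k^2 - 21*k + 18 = (k - 3)*(k - 1)*(k + 6)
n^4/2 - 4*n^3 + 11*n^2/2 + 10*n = n*(n/2 + 1/2)*(n - 5)*(n - 4)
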